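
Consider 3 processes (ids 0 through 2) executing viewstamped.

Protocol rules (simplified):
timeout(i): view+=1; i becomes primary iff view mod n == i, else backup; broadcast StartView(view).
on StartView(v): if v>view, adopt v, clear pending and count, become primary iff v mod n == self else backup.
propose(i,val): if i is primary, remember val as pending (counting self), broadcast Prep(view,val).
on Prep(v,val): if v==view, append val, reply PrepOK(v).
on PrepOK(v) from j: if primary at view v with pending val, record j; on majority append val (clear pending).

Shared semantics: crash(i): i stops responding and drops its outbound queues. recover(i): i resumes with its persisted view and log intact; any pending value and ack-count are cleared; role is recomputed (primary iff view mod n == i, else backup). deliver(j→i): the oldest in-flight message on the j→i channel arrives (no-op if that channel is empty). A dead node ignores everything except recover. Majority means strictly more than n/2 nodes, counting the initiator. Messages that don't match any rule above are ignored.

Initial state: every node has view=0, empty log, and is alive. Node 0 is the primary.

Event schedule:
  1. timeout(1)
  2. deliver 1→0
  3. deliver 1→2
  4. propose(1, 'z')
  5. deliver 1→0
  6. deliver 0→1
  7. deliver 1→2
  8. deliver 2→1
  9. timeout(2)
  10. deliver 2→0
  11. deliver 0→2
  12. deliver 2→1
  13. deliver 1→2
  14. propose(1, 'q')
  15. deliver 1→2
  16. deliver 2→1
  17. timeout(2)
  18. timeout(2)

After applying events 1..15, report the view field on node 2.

2

1. timeout(1):  <1:prim v1 ->
2. deliver 1→0:  <0:back v1 ->
3. deliver 1→2:  <2:back v1 ->
4. propose(1,'z'):  nop
5. deliver 1→0:  <0:back v1 z>
6. deliver 0→1:  <1:prim v1 z>
7. deliver 1→2:  <2:back v1 z>
8. deliver 2→1:  nop
9. timeout(2):  <2:prim v2 z>
10. deliver 2→0:  <0:back v2 z>
11. deliver 0→2:  nop
12. deliver 2→1:  <1:back v2 z>
13. deliver 1→2:  nop
14. propose(1,'q'):  nop
15. deliver 1→2:  nop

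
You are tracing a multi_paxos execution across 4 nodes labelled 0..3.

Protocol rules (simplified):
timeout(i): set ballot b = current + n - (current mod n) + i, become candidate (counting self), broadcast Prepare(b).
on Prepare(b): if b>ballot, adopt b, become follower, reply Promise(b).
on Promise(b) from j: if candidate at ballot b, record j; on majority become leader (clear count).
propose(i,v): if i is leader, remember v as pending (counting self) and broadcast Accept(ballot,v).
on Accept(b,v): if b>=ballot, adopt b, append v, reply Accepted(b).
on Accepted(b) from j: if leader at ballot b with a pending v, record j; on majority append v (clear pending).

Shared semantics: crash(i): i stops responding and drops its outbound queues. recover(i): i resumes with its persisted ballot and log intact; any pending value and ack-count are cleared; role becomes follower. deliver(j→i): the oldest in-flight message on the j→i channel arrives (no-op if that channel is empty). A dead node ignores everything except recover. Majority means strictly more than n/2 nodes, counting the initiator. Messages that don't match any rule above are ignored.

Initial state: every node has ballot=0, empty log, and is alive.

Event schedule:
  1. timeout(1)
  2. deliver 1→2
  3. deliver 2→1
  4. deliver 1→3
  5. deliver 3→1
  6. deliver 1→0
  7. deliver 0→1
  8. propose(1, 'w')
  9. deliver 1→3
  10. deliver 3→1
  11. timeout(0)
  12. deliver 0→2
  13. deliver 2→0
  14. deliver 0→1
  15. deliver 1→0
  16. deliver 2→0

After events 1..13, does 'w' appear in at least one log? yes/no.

[1] timeout(1) → N1(cand b5 [-])
[2] deliver 1→2 → N2(foll b5 [-])
[3] deliver 2→1 → ∅
[4] deliver 1→3 → N3(foll b5 [-])
[5] deliver 3→1 → N1(lead b5 [-])
[6] deliver 1→0 → N0(foll b5 [-])
[7] deliver 0→1 → ∅
[8] propose(1,'w') → ∅
[9] deliver 1→3 → N3(foll b5 [w])
[10] deliver 3→1 → ∅
[11] timeout(0) → N0(cand b8 [-])
[12] deliver 0→2 → N2(foll b8 [-])
[13] deliver 2→0 → ∅

yes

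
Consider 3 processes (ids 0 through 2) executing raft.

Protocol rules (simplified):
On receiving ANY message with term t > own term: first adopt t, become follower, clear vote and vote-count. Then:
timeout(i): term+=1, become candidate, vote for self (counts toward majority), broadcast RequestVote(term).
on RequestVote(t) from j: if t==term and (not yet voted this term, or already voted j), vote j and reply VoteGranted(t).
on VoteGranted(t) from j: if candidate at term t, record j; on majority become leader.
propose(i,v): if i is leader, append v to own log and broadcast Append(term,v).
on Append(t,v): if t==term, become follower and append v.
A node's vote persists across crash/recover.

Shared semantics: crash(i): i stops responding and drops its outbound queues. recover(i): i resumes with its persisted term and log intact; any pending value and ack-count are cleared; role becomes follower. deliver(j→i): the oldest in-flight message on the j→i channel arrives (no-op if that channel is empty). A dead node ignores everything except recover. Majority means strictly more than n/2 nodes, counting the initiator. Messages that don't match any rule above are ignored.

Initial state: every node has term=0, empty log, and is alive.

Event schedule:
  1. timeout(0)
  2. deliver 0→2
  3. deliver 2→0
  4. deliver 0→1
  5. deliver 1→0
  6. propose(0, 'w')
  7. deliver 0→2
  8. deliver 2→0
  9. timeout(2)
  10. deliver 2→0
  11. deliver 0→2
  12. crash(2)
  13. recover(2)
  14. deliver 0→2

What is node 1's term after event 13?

1

step 1 timeout(0): 0={cand,t=1,log=-}
step 2 deliver 0→2: 2={foll,t=1,log=-}
step 3 deliver 2→0: 0={lead,t=1,log=-}
step 4 deliver 0→1: 1={foll,t=1,log=-}
step 5 deliver 1→0: —
step 6 propose(0,'w'): 0={lead,t=1,log=w}
step 7 deliver 0→2: 2={foll,t=1,log=w}
step 8 deliver 2→0: —
step 9 timeout(2): 2={cand,t=2,log=w}
step 10 deliver 2→0: 0={foll,t=2,log=w}
step 11 deliver 0→2: 2={lead,t=2,log=w}
step 12 crash(2): 2={✗lead,t=2,log=w}
step 13 recover(2): 2={foll,t=2,log=w}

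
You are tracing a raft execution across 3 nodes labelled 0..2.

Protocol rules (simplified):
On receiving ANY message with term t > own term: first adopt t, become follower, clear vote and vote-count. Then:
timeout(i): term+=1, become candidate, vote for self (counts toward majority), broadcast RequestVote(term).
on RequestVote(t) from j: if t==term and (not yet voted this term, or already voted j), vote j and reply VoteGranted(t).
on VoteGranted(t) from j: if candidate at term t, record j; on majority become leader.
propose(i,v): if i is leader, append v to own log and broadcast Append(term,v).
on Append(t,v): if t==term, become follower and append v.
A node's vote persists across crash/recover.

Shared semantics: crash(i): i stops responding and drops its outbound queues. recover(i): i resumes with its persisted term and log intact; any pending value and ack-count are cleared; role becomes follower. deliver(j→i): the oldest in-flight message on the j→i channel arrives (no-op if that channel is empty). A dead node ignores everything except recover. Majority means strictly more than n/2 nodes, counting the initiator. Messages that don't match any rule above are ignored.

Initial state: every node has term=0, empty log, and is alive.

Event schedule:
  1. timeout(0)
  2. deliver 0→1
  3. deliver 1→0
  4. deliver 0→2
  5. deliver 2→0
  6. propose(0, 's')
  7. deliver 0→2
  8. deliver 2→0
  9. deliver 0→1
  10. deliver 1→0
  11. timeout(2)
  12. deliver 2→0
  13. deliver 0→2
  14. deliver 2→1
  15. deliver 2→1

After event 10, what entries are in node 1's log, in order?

s

[1] timeout(0) → N0(cand t1 [-])
[2] deliver 0→1 → N1(foll t1 [-])
[3] deliver 1→0 → N0(lead t1 [-])
[4] deliver 0→2 → N2(foll t1 [-])
[5] deliver 2→0 → ∅
[6] propose(0,'s') → N0(lead t1 [s])
[7] deliver 0→2 → N2(foll t1 [s])
[8] deliver 2→0 → ∅
[9] deliver 0→1 → N1(foll t1 [s])
[10] deliver 1→0 → ∅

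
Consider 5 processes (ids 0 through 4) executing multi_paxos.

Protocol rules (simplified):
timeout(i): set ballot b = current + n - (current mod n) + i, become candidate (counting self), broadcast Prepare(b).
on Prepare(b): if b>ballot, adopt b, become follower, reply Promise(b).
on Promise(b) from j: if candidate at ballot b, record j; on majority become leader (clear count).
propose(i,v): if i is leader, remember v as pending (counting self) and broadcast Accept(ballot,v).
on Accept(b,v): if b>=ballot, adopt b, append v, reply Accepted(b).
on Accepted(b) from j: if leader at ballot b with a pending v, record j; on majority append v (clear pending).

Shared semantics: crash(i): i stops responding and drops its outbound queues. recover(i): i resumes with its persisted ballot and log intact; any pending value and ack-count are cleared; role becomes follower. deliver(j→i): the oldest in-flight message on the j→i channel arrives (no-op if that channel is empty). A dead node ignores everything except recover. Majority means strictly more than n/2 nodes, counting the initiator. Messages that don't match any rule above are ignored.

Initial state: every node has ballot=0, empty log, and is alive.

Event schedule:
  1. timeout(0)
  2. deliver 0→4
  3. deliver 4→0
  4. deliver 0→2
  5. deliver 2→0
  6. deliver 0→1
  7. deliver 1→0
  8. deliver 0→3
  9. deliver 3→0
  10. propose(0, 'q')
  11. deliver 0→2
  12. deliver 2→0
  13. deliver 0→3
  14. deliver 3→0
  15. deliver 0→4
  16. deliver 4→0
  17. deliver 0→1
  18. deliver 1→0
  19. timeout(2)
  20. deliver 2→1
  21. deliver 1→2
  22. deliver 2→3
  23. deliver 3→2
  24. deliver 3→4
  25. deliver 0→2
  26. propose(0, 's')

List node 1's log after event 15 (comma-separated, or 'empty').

e1 timeout(0): 0[cand,b=5,-]
e2 deliver 0→4: 4[foll,b=5,-]
e3 deliver 4→0: ·
e4 deliver 0→2: 2[foll,b=5,-]
e5 deliver 2→0: 0[lead,b=5,-]
e6 deliver 0→1: 1[foll,b=5,-]
e7 deliver 1→0: ·
e8 deliver 0→3: 3[foll,b=5,-]
e9 deliver 3→0: ·
e10 propose(0,'q'): ·
e11 deliver 0→2: 2[foll,b=5,q]
e12 deliver 2→0: ·
e13 deliver 0→3: 3[foll,b=5,q]
e14 deliver 3→0: 0[lead,b=5,q]
e15 deliver 0→4: 4[foll,b=5,q]

empty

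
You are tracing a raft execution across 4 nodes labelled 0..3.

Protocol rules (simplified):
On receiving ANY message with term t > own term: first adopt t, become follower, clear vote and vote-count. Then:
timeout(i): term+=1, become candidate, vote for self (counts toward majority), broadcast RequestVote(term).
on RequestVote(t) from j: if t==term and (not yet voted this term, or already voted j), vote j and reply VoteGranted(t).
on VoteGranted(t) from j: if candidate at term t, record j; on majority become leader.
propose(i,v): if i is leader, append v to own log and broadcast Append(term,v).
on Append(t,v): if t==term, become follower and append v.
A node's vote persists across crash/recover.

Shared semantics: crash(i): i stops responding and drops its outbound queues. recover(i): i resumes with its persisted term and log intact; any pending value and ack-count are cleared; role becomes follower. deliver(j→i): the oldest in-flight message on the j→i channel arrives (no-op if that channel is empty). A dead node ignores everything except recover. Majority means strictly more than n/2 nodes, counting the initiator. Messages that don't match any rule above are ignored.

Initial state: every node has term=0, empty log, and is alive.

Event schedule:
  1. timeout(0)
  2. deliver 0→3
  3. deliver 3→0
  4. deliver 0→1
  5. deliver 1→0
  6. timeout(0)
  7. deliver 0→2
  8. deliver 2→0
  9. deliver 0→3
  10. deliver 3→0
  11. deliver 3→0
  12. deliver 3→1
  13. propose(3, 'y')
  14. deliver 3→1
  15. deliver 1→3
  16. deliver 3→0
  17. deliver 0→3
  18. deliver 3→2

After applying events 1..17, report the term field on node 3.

2

after 1 — timeout(0): n0:cand/t1/[-]
after 2 — deliver 0→3: n3:foll/t1/[-]
after 3 — deliver 3→0: ·
after 4 — deliver 0→1: n1:foll/t1/[-]
after 5 — deliver 1→0: n0:lead/t1/[-]
after 6 — timeout(0): n0:cand/t2/[-]
after 7 — deliver 0→2: n2:foll/t1/[-]
after 8 — deliver 2→0: ·
after 9 — deliver 0→3: n3:foll/t2/[-]
after 10 — deliver 3→0: ·
after 11 — deliver 3→0: ·
after 12 — deliver 3→1: ·
after 13 — propose(3,'y'): ·
after 14 — deliver 3→1: ·
after 15 — deliver 1→3: ·
after 16 — deliver 3→0: ·
after 17 — deliver 0→3: ·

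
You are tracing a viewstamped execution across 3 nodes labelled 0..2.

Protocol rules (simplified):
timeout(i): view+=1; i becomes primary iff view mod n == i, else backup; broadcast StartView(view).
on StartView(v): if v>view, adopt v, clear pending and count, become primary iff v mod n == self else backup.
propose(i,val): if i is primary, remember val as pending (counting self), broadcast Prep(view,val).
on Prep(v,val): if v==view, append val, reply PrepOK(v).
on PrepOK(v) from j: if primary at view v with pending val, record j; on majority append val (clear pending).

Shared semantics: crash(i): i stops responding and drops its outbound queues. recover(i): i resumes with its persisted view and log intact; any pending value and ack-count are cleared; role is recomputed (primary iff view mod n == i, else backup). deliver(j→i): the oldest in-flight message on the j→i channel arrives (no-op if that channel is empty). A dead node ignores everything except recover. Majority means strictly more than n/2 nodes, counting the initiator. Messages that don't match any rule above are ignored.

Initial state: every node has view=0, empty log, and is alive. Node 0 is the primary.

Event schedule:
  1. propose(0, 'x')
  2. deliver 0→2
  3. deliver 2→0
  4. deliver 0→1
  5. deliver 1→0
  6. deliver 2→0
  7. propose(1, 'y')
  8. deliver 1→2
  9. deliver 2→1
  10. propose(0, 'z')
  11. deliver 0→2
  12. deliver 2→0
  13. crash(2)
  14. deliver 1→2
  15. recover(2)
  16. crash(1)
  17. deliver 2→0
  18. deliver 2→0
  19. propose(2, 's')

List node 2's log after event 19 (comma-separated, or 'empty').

e1 propose(0,'x'): ·
e2 deliver 0→2: 2[back,v=0,x]
e3 deliver 2→0: 0[prim,v=0,x]
e4 deliver 0→1: 1[back,v=0,x]
e5 deliver 1→0: ·
e6 deliver 2→0: ·
e7 propose(1,'y'): ·
e8 deliver 1→2: ·
e9 deliver 2→1: ·
e10 propose(0,'z'): ·
e11 deliver 0→2: 2[back,v=0,x,z]
e12 deliver 2→0: 0[prim,v=0,x,z]
e13 crash(2): 2[✗back,v=0,x,z]
e14 deliver 1→2: ·
e15 recover(2): 2[back,v=0,x,z]
e16 crash(1): 1[✗back,v=0,x]
e17 deliver 2→0: ·
e18 deliver 2→0: ·
e19 propose(2,'s'): ·

x,z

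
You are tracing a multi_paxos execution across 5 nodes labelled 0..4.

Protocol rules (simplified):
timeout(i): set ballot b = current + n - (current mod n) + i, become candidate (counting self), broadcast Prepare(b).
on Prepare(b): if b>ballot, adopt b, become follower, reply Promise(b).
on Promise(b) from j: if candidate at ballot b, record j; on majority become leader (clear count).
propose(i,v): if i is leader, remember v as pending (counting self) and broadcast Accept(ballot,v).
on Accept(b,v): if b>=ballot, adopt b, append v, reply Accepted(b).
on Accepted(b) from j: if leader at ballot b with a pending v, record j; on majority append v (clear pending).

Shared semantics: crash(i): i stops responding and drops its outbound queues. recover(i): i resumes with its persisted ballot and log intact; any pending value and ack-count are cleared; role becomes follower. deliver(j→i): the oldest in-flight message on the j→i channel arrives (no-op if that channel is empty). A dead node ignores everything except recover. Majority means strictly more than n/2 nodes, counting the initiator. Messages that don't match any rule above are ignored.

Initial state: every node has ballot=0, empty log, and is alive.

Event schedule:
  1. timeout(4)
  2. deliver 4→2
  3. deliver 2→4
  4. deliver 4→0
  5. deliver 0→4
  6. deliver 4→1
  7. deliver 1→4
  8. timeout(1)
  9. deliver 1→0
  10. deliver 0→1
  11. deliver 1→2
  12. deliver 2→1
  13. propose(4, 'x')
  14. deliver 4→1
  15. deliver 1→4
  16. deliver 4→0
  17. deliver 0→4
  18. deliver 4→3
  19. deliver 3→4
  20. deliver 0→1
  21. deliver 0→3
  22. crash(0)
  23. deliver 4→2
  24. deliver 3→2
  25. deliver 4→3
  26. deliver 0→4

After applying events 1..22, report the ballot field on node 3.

9

step 1 timeout(4): 4={cand,b=9,log=-}
step 2 deliver 4→2: 2={foll,b=9,log=-}
step 3 deliver 2→4: —
step 4 deliver 4→0: 0={foll,b=9,log=-}
step 5 deliver 0→4: 4={lead,b=9,log=-}
step 6 deliver 4→1: 1={foll,b=9,log=-}
step 7 deliver 1→4: —
step 8 timeout(1): 1={cand,b=11,log=-}
step 9 deliver 1→0: 0={foll,b=11,log=-}
step 10 deliver 0→1: —
step 11 deliver 1→2: 2={foll,b=11,log=-}
step 12 deliver 2→1: 1={lead,b=11,log=-}
step 13 propose(4,'x'): —
step 14 deliver 4→1: —
step 15 deliver 1→4: 4={foll,b=11,log=-}
step 16 deliver 4→0: —
step 17 deliver 0→4: —
step 18 deliver 4→3: 3={foll,b=9,log=-}
step 19 deliver 3→4: —
step 20 deliver 0→1: —
step 21 deliver 0→3: —
step 22 crash(0): 0={✗foll,b=11,log=-}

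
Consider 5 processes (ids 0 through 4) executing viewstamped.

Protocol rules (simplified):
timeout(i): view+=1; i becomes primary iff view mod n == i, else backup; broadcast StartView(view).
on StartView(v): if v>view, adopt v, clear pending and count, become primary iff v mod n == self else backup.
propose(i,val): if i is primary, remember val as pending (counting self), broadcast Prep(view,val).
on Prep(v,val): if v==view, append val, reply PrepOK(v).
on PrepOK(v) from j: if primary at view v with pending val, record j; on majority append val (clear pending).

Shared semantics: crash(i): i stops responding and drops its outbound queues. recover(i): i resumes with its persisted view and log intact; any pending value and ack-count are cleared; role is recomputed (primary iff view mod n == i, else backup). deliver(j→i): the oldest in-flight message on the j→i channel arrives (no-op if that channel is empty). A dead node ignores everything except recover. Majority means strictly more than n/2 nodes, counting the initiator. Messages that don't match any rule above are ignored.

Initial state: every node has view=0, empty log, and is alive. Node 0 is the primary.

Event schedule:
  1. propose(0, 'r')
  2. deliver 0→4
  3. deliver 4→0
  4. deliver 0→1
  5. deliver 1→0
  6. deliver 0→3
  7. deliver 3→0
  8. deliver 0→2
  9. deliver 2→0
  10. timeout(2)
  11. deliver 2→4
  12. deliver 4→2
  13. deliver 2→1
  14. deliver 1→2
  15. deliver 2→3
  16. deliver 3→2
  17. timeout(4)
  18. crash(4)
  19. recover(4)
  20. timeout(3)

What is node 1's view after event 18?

after 1 — propose(0,'r'): ·
after 2 — deliver 0→4: n4:back/v0/[r]
after 3 — deliver 4→0: ·
after 4 — deliver 0→1: n1:back/v0/[r]
after 5 — deliver 1→0: n0:prim/v0/[r]
after 6 — deliver 0→3: n3:back/v0/[r]
after 7 — deliver 3→0: ·
after 8 — deliver 0→2: n2:back/v0/[r]
after 9 — deliver 2→0: ·
after 10 — timeout(2): n2:back/v1/[r]
after 11 — deliver 2→4: n4:back/v1/[r]
after 12 — deliver 4→2: ·
after 13 — deliver 2→1: n1:prim/v1/[r]
after 14 — deliver 1→2: ·
after 15 — deliver 2→3: n3:back/v1/[r]
after 16 — deliver 3→2: ·
after 17 — timeout(4): n4:back/v2/[r]
after 18 — crash(4): n4:✗back/v2/[r]

1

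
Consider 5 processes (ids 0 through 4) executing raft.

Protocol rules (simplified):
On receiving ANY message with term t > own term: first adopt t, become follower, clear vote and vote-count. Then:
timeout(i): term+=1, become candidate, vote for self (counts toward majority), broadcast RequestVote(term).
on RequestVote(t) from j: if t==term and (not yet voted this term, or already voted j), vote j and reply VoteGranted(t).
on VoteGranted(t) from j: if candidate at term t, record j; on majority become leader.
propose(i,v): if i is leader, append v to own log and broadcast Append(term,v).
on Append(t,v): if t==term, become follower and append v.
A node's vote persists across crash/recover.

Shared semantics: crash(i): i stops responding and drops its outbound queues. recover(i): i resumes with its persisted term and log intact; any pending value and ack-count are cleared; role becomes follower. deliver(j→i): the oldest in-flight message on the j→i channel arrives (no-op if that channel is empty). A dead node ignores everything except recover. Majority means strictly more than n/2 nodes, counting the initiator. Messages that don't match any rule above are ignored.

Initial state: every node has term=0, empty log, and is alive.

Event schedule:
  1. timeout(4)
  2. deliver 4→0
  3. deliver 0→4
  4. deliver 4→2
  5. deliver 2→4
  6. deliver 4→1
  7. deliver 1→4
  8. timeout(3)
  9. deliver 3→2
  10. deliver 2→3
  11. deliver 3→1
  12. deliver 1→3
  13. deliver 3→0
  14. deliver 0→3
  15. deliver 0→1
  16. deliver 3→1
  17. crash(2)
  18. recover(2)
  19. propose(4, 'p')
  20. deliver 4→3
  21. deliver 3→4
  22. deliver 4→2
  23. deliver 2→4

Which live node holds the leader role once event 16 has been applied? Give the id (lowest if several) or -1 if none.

4

step 1 timeout(4): 4={cand,t=1,log=-}
step 2 deliver 4→0: 0={foll,t=1,log=-}
step 3 deliver 0→4: —
step 4 deliver 4→2: 2={foll,t=1,log=-}
step 5 deliver 2→4: 4={lead,t=1,log=-}
step 6 deliver 4→1: 1={foll,t=1,log=-}
step 7 deliver 1→4: —
step 8 timeout(3): 3={cand,t=1,log=-}
step 9 deliver 3→2: —
step 10 deliver 2→3: —
step 11 deliver 3→1: —
step 12 deliver 1→3: —
step 13 deliver 3→0: —
step 14 deliver 0→3: —
step 15 deliver 0→1: —
step 16 deliver 3→1: —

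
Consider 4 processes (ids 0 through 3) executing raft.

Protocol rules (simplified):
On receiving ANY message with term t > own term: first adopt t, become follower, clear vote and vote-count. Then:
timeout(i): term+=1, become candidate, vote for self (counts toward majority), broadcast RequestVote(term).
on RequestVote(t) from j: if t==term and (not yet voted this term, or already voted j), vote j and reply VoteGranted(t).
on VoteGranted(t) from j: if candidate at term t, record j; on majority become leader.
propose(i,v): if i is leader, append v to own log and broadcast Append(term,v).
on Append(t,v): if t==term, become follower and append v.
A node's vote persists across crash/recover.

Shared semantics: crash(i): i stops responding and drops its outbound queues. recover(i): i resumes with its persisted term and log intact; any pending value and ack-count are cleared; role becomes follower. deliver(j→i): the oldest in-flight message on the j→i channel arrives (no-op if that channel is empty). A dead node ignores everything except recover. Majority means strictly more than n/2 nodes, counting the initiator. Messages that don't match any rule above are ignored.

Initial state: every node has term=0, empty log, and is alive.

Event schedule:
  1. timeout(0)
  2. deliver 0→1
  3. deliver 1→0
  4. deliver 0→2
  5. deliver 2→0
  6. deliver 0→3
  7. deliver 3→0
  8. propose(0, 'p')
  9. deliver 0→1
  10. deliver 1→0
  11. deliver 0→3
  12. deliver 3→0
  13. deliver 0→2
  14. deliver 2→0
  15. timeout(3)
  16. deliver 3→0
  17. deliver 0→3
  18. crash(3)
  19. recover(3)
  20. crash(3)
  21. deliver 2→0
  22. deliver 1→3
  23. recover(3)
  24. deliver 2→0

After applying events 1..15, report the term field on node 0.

step 1 timeout(0): 0={cand,t=1,log=-}
step 2 deliver 0→1: 1={foll,t=1,log=-}
step 3 deliver 1→0: —
step 4 deliver 0→2: 2={foll,t=1,log=-}
step 5 deliver 2→0: 0={lead,t=1,log=-}
step 6 deliver 0→3: 3={foll,t=1,log=-}
step 7 deliver 3→0: —
step 8 propose(0,'p'): 0={lead,t=1,log=p}
step 9 deliver 0→1: 1={foll,t=1,log=p}
step 10 deliver 1→0: —
step 11 deliver 0→3: 3={foll,t=1,log=p}
step 12 deliver 3→0: —
step 13 deliver 0→2: 2={foll,t=1,log=p}
step 14 deliver 2→0: —
step 15 timeout(3): 3={cand,t=2,log=p}

1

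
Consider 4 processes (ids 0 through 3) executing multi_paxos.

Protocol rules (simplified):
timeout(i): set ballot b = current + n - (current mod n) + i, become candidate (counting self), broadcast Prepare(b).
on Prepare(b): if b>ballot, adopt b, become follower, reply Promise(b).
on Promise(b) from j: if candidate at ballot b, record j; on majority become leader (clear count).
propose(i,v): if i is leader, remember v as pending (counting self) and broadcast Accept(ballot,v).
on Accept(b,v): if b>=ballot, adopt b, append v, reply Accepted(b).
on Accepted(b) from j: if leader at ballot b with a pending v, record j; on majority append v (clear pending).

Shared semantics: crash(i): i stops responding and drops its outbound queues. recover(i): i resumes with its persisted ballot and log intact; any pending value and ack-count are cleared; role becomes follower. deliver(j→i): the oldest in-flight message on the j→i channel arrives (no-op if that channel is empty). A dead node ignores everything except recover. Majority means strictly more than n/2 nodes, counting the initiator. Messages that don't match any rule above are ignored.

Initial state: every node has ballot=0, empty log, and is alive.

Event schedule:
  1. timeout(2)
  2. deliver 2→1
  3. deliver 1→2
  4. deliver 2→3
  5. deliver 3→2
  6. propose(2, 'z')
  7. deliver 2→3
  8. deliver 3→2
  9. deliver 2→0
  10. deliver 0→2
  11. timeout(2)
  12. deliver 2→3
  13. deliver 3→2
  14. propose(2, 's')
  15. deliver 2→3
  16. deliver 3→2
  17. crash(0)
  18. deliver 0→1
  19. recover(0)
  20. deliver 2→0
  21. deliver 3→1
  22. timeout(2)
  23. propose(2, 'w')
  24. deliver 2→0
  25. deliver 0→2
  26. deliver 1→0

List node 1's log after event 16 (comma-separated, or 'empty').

empty

[1] timeout(2) → N2(cand b6 [-])
[2] deliver 2→1 → N1(foll b6 [-])
[3] deliver 1→2 → ∅
[4] deliver 2→3 → N3(foll b6 [-])
[5] deliver 3→2 → N2(lead b6 [-])
[6] propose(2,'z') → ∅
[7] deliver 2→3 → N3(foll b6 [z])
[8] deliver 3→2 → ∅
[9] deliver 2→0 → N0(foll b6 [-])
[10] deliver 0→2 → ∅
[11] timeout(2) → N2(cand b10 [-])
[12] deliver 2→3 → N3(foll b10 [z])
[13] deliver 3→2 → ∅
[14] propose(2,'s') → ∅
[15] deliver 2→3 → ∅
[16] deliver 3→2 → ∅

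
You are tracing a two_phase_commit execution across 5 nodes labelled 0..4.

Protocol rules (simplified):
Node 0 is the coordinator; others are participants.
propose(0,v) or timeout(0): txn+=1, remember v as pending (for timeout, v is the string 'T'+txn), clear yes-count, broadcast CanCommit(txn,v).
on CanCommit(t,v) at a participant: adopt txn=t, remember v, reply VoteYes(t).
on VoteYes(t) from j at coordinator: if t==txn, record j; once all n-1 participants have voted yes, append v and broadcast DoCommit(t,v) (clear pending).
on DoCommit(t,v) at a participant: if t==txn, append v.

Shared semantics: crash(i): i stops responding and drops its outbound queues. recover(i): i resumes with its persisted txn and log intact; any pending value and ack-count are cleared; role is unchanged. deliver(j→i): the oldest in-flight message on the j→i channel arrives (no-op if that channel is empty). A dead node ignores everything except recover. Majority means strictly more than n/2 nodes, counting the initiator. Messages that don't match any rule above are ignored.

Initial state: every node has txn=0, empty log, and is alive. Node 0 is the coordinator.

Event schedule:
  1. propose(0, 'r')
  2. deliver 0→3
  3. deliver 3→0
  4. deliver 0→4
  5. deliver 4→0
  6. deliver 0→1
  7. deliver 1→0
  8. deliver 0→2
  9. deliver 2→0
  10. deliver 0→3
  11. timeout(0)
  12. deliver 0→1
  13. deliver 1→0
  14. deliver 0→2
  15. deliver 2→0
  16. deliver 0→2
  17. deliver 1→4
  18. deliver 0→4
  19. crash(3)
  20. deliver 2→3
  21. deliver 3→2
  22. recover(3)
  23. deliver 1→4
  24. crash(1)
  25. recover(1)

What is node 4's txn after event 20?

1. propose(0,'r'):  <0:coor t1 ->
2. deliver 0→3:  <3:part t1 ->
3. deliver 3→0:  nop
4. deliver 0→4:  <4:part t1 ->
5. deliver 4→0:  nop
6. deliver 0→1:  <1:part t1 ->
7. deliver 1→0:  nop
8. deliver 0→2:  <2:part t1 ->
9. deliver 2→0:  <0:coor t1 r>
10. deliver 0→3:  <3:part t1 r>
11. timeout(0):  <0:coor t2 r>
12. deliver 0→1:  <1:part t1 r>
13. deliver 1→0:  nop
14. deliver 0→2:  <2:part t1 r>
15. deliver 2→0:  nop
16. deliver 0→2:  <2:part t2 r>
17. deliver 1→4:  nop
18. deliver 0→4:  <4:part t1 r>
19. crash(3):  <3:✗part t1 r>
20. deliver 2→3:  nop

1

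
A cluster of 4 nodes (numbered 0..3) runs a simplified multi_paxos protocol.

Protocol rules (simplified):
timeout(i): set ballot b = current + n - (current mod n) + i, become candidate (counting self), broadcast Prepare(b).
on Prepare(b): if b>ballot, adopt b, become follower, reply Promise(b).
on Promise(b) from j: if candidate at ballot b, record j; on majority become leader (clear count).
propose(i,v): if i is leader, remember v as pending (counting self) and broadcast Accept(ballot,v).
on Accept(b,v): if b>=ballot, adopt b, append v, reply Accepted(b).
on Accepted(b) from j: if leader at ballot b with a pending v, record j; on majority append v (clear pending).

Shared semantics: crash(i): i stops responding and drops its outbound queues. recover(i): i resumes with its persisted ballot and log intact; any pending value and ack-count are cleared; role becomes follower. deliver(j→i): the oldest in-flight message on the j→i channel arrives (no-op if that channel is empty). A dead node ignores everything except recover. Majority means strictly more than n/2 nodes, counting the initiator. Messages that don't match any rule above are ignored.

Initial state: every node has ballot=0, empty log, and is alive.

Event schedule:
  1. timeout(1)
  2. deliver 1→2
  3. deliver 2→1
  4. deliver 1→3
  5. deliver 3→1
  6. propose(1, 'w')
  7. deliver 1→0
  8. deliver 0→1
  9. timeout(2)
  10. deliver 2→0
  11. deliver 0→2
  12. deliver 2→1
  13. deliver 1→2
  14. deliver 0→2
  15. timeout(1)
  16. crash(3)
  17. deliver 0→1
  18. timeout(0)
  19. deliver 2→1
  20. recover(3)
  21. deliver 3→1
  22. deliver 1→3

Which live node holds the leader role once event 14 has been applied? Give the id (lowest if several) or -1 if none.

[1] timeout(1) → N1(cand b5 [-])
[2] deliver 1→2 → N2(foll b5 [-])
[3] deliver 2→1 → ∅
[4] deliver 1→3 → N3(foll b5 [-])
[5] deliver 3→1 → N1(lead b5 [-])
[6] propose(1,'w') → ∅
[7] deliver 1→0 → N0(foll b5 [-])
[8] deliver 0→1 → ∅
[9] timeout(2) → N2(cand b10 [-])
[10] deliver 2→0 → N0(foll b10 [-])
[11] deliver 0→2 → ∅
[12] deliver 2→1 → N1(foll b10 [-])
[13] deliver 1→2 → ∅
[14] deliver 0→2 → ∅

-1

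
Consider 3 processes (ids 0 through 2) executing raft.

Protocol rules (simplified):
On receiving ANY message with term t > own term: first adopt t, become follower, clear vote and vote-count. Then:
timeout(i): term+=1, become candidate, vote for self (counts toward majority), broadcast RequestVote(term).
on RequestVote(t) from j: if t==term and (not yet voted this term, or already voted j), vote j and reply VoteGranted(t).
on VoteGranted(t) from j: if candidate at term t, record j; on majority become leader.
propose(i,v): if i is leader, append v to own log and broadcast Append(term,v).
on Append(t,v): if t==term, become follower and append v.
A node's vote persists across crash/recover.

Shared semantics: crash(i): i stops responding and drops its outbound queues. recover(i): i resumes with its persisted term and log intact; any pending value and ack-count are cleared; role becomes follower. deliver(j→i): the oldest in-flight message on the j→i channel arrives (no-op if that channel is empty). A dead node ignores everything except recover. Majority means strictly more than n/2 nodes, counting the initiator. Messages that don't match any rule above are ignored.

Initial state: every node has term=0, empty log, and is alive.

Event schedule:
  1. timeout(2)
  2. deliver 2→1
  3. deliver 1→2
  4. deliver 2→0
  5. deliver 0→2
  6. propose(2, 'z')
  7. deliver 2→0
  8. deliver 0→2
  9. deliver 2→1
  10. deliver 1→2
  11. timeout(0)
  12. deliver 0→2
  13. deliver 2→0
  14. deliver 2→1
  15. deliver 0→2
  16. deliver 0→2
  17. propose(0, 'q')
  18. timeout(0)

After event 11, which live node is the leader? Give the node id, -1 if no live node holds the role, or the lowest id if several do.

2

step 1 timeout(2): 2={cand,t=1,log=-}
step 2 deliver 2→1: 1={foll,t=1,log=-}
step 3 deliver 1→2: 2={lead,t=1,log=-}
step 4 deliver 2→0: 0={foll,t=1,log=-}
step 5 deliver 0→2: —
step 6 propose(2,'z'): 2={lead,t=1,log=z}
step 7 deliver 2→0: 0={foll,t=1,log=z}
step 8 deliver 0→2: —
step 9 deliver 2→1: 1={foll,t=1,log=z}
step 10 deliver 1→2: —
step 11 timeout(0): 0={cand,t=2,log=z}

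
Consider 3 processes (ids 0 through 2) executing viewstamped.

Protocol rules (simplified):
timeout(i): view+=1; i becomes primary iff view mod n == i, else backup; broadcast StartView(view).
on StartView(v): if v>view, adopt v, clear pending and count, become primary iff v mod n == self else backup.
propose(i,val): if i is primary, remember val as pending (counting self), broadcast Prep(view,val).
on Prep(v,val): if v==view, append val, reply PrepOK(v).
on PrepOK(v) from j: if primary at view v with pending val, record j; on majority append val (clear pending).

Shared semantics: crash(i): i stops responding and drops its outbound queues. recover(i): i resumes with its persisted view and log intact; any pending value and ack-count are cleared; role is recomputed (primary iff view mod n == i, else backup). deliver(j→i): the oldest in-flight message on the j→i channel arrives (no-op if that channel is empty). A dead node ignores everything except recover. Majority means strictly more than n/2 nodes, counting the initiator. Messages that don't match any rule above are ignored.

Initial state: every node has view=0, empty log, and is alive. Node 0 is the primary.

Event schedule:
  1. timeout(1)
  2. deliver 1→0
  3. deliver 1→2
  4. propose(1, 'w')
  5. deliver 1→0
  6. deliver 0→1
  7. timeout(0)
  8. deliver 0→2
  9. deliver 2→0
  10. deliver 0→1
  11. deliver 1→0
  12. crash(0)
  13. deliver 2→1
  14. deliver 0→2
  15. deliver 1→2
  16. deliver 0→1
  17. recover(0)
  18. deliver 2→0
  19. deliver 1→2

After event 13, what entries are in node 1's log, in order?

w

e1 timeout(1): 1[prim,v=1,-]
e2 deliver 1→0: 0[back,v=1,-]
e3 deliver 1→2: 2[back,v=1,-]
e4 propose(1,'w'): ·
e5 deliver 1→0: 0[back,v=1,w]
e6 deliver 0→1: 1[prim,v=1,w]
e7 timeout(0): 0[back,v=2,w]
e8 deliver 0→2: 2[prim,v=2,-]
e9 deliver 2→0: ·
e10 deliver 0→1: 1[back,v=2,w]
e11 deliver 1→0: ·
e12 crash(0): 0[✗back,v=2,w]
e13 deliver 2→1: ·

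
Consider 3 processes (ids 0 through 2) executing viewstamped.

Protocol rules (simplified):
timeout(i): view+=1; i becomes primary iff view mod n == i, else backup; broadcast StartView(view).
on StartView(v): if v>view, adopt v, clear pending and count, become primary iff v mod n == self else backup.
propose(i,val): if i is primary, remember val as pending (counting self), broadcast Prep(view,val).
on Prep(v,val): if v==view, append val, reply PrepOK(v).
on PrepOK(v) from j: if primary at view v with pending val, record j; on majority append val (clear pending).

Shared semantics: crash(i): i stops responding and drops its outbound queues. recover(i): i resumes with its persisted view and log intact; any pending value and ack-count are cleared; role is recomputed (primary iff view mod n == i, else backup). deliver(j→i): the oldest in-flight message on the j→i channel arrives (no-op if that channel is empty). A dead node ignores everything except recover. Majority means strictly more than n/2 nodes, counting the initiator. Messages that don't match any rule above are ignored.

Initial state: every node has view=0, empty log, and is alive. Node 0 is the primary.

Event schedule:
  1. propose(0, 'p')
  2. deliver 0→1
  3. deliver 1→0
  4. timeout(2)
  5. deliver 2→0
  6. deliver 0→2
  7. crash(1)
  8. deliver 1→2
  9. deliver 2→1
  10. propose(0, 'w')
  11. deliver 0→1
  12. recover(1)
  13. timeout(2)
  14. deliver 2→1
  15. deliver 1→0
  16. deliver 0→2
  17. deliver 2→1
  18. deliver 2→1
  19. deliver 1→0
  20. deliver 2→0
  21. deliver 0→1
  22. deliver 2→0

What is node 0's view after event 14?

1

after 1 — propose(0,'p'): ·
after 2 — deliver 0→1: n1:back/v0/[p]
after 3 — deliver 1→0: n0:prim/v0/[p]
after 4 — timeout(2): n2:back/v1/[-]
after 5 — deliver 2→0: n0:back/v1/[p]
after 6 — deliver 0→2: ·
after 7 — crash(1): n1:✗back/v0/[p]
after 8 — deliver 1→2: ·
after 9 — deliver 2→1: ·
after 10 — propose(0,'w'): ·
after 11 — deliver 0→1: ·
after 12 — recover(1): n1:back/v0/[p]
after 13 — timeout(2): n2:prim/v2/[-]
after 14 — deliver 2→1: n1:prim/v1/[p]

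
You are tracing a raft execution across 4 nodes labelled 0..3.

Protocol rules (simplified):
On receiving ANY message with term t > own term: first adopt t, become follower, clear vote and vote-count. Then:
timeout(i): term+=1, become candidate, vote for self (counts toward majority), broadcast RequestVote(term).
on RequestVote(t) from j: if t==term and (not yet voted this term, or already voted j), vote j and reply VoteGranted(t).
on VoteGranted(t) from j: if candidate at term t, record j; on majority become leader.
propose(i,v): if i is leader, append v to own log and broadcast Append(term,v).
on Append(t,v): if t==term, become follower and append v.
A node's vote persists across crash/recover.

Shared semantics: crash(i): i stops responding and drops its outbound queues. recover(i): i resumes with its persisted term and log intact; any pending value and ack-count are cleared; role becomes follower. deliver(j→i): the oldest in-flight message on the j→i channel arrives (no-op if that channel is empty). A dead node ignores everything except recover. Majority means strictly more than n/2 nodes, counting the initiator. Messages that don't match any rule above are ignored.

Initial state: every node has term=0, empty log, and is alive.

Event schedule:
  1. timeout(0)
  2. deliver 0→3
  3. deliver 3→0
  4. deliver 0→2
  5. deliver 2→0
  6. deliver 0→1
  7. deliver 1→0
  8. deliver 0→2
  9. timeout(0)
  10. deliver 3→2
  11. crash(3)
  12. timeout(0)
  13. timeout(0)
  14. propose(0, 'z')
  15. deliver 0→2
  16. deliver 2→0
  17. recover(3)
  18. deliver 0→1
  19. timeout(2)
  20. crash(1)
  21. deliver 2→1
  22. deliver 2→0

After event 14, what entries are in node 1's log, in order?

empty

e1 timeout(0): 0[cand,t=1,-]
e2 deliver 0→3: 3[foll,t=1,-]
e3 deliver 3→0: ·
e4 deliver 0→2: 2[foll,t=1,-]
e5 deliver 2→0: 0[lead,t=1,-]
e6 deliver 0→1: 1[foll,t=1,-]
e7 deliver 1→0: ·
e8 deliver 0→2: ·
e9 timeout(0): 0[cand,t=2,-]
e10 deliver 3→2: ·
e11 crash(3): 3[✗foll,t=1,-]
e12 timeout(0): 0[cand,t=3,-]
e13 timeout(0): 0[cand,t=4,-]
e14 propose(0,'z'): ·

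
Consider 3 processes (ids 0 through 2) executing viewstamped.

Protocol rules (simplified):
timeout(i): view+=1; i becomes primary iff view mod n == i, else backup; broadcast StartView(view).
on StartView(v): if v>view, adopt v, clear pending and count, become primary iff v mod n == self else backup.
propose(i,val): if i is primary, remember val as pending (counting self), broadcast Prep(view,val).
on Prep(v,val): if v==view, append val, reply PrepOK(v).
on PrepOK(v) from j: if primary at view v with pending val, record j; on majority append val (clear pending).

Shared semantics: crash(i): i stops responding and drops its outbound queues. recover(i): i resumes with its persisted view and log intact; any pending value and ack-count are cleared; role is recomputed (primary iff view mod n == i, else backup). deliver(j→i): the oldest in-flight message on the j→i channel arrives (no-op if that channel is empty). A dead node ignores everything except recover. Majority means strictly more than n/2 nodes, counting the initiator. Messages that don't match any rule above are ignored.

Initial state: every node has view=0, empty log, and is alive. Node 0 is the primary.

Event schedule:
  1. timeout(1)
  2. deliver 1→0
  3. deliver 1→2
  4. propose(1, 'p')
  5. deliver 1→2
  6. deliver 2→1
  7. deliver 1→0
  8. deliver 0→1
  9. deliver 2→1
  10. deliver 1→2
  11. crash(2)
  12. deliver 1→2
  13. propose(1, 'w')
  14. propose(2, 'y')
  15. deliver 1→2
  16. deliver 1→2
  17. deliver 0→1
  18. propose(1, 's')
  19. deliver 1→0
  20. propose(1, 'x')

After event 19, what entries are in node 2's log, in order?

p

1. timeout(1):  <1:prim v1 ->
2. deliver 1→0:  <0:back v1 ->
3. deliver 1→2:  <2:back v1 ->
4. propose(1,'p'):  nop
5. deliver 1→2:  <2:back v1 p>
6. deliver 2→1:  <1:prim v1 p>
7. deliver 1→0:  <0:back v1 p>
8. deliver 0→1:  nop
9. deliver 2→1:  nop
10. deliver 1→2:  nop
11. crash(2):  <2:✗back v1 p>
12. deliver 1→2:  nop
13. propose(1,'w'):  nop
14. propose(2,'y'):  nop
15. deliver 1→2:  nop
16. deliver 1→2:  nop
17. deliver 0→1:  nop
18. propose(1,'s'):  nop
19. deliver 1→0:  <0:back v1 p,w>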